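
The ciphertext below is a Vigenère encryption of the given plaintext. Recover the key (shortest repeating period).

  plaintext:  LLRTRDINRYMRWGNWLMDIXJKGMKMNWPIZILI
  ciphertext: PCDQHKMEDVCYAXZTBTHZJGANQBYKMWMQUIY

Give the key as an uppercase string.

  i= 0: P-L =  4 → E
  i= 1: C-L = 17 → R
  i= 2: D-R = 12 → M
  i= 3: Q-T = 23 → X
  i= 4: H-R = 16 → Q
  i= 5: K-D =  7 → H
  i= 6: M-I =  4 → E
  i= 7: E-N = 17 → R
  i= 8: D-R = 12 → M
  i= 9: V-Y = 23 → X
  i=10: C-M = 16 → Q
  i=11: Y-R =  7 → H
  i=12: A-W =  4 → E
  i=13: X-G = 17 → R
  i=14: Z-N = 12 → M
  i=15: T-W = 23 → X
  i=16: B-L = 16 → Q
  i=17: T-M =  7 → H
  i=18: H-D =  4 → E
  i=19: Z-I = 17 → R
  i=20: J-X = 12 → M
  i=21: G-J = 23 → X
  i=22: A-K = 16 → Q
  i=23: N-G =  7 → H
  i=24: Q-M =  4 → E
  i=25: B-K = 17 → R
  i=26: Y-M = 12 → M
  i=27: K-N = 23 → X
  i=28: M-W = 16 → Q
  i=29: W-P =  7 → H
  i=30: M-I =  4 → E
  i=31: Q-Z = 17 → R
  i=32: U-I = 12 → M
  i=33: I-L = 23 → X
  i=34: Y-I = 16 → Q
  shifts repeat with period 6: ERMXQH

ERMXQH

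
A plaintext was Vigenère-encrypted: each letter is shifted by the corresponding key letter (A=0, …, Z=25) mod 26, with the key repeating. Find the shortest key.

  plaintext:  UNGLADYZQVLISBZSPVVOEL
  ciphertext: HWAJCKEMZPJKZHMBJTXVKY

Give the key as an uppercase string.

  i= 0: H-U = 13 → N
  i= 1: W-N =  9 → J
  i= 2: A-G = 20 → U
  i= 3: J-L = 24 → Y
  i= 4: C-A =  2 → C
  i= 5: K-D =  7 → H
  i= 6: E-Y =  6 → G
  i= 7: M-Z = 13 → N
  i= 8: Z-Q =  9 → J
  i= 9: P-V = 20 → U
  i=10: J-L = 24 → Y
  i=11: K-I =  2 → C
  i=12: Z-S =  7 → H
  i=13: H-B =  6 → G
  i=14: M-Z = 13 → N
  i=15: B-S =  9 → J
  i=16: J-P = 20 → U
  i=17: T-V = 24 → Y
  i=18: X-V =  2 → C
  i=19: V-O =  7 → H
  i=20: K-E =  6 → G
  i=21: Y-L = 13 → N
  shifts repeat with period 7: NJUYCHG

NJUYCHG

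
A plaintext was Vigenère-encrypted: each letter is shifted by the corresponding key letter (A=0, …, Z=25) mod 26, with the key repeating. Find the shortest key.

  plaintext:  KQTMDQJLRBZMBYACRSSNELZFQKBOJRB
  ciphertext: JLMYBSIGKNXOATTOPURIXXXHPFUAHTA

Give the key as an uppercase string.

  i= 0: J-K = 25 → Z
  i= 1: L-Q = 21 → V
  i= 2: M-T = 19 → T
  i= 3: Y-M = 12 → M
  i= 4: B-D = 24 → Y
  i= 5: S-Q =  2 → C
  i= 6: I-J = 25 → Z
  i= 7: G-L = 21 → V
  i= 8: K-R = 19 → T
  i= 9: N-B = 12 → M
  i=10: X-Z = 24 → Y
  i=11: O-M =  2 → C
  i=12: A-B = 25 → Z
  i=13: T-Y = 21 → V
  i=14: T-A = 19 → T
  i=15: O-C = 12 → M
  i=16: P-R = 24 → Y
  i=17: U-S =  2 → C
  i=18: R-S = 25 → Z
  i=19: I-N = 21 → V
  i=20: X-E = 19 → T
  i=21: X-L = 12 → M
  i=22: X-Z = 24 → Y
  i=23: H-F =  2 → C
  i=24: P-Q = 25 → Z
  i=25: F-K = 21 → V
  i=26: U-B = 19 → T
  i=27: A-O = 12 → M
  i=28: H-J = 24 → Y
  i=29: T-R =  2 → C
  i=30: A-B = 25 → Z
  shifts repeat with period 6: ZVTMYC

ZVTMYC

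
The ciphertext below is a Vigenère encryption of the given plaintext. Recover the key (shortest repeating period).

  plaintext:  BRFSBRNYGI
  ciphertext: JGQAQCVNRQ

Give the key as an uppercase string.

  i= 0: J-B =  8 → I
  i= 1: G-R = 15 → P
  i= 2: Q-F = 11 → L
  i= 3: A-S =  8 → I
  i= 4: Q-B = 15 → P
  i= 5: C-R = 11 → L
  i= 6: V-N =  8 → I
  i= 7: N-Y = 15 → P
  i= 8: R-G = 11 → L
  i= 9: Q-I =  8 → I
  shifts repeat with period 3: IPL

IPL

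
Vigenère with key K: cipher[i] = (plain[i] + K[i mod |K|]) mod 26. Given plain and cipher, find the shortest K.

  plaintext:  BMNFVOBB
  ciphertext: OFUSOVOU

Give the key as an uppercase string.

NTH

  i= 0: O-B = 13 → N
  i= 1: F-M = 19 → T
  i= 2: U-N =  7 → H
  i= 3: S-F = 13 → N
  i= 4: O-V = 19 → T
  i= 5: V-O =  7 → H
  i= 6: O-B = 13 → N
  i= 7: U-B = 19 → T
  shifts repeat with period 3: NTH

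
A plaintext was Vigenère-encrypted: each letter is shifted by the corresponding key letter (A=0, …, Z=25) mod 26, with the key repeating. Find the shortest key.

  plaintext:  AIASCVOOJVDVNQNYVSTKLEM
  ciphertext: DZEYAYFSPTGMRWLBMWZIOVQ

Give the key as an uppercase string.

  i= 0: D-A =  3 → D
  i= 1: Z-I = 17 → R
  i= 2: E-A =  4 → E
  i= 3: Y-S =  6 → G
  i= 4: A-C = 24 → Y
  i= 5: Y-V =  3 → D
  i= 6: F-O = 17 → R
  i= 7: S-O =  4 → E
  i= 8: P-J =  6 → G
  i= 9: T-V = 24 → Y
  i=10: G-D =  3 → D
  i=11: M-V = 17 → R
  i=12: R-N =  4 → E
  i=13: W-Q =  6 → G
  i=14: L-N = 24 → Y
  i=15: B-Y =  3 → D
  i=16: M-V = 17 → R
  i=17: W-S =  4 → E
  i=18: Z-T =  6 → G
  i=19: I-K = 24 → Y
  i=20: O-L =  3 → D
  i=21: V-E = 17 → R
  i=22: Q-M =  4 → E
  shifts repeat with period 5: DREGY

DREGY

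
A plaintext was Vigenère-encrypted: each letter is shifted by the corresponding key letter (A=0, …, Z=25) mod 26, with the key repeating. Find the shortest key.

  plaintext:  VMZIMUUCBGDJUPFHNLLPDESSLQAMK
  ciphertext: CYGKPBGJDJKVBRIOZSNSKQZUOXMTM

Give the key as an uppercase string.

HMHCD

  i= 0: C-V =  7 → H
  i= 1: Y-M = 12 → M
  i= 2: G-Z =  7 → H
  i= 3: K-I =  2 → C
  i= 4: P-M =  3 → D
  i= 5: B-U =  7 → H
  i= 6: G-U = 12 → M
  i= 7: J-C =  7 → H
  i= 8: D-B =  2 → C
  i= 9: J-G =  3 → D
  i=10: K-D =  7 → H
  i=11: V-J = 12 → M
  i=12: B-U =  7 → H
  i=13: R-P =  2 → C
  i=14: I-F =  3 → D
  i=15: O-H =  7 → H
  i=16: Z-N = 12 → M
  i=17: S-L =  7 → H
  i=18: N-L =  2 → C
  i=19: S-P =  3 → D
  i=20: K-D =  7 → H
  i=21: Q-E = 12 → M
  i=22: Z-S =  7 → H
  i=23: U-S =  2 → C
  i=24: O-L =  3 → D
  i=25: X-Q =  7 → H
  i=26: M-A = 12 → M
  i=27: T-M =  7 → H
  i=28: M-K =  2 → C
  shifts repeat with period 5: HMHCD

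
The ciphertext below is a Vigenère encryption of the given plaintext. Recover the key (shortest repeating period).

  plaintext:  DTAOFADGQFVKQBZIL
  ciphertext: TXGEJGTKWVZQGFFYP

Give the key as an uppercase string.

  i= 0: T-D = 16 → Q
  i= 1: X-T =  4 → E
  i= 2: G-A =  6 → G
  i= 3: E-O = 16 → Q
  i= 4: J-F =  4 → E
  i= 5: G-A =  6 → G
  i= 6: T-D = 16 → Q
  i= 7: K-G =  4 → E
  i= 8: W-Q =  6 → G
  i= 9: V-F = 16 → Q
  i=10: Z-V =  4 → E
  i=11: Q-K =  6 → G
  i=12: G-Q = 16 → Q
  i=13: F-B =  4 → E
  i=14: F-Z =  6 → G
  i=15: Y-I = 16 → Q
  i=16: P-L =  4 → E
  shifts repeat with period 3: QEG

QEG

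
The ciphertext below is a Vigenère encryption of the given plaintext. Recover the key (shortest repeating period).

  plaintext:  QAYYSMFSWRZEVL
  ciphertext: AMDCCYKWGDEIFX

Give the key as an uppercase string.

KMFE

  i= 0: A-Q = 10 → K
  i= 1: M-A = 12 → M
  i= 2: D-Y =  5 → F
  i= 3: C-Y =  4 → E
  i= 4: C-S = 10 → K
  i= 5: Y-M = 12 → M
  i= 6: K-F =  5 → F
  i= 7: W-S =  4 → E
  i= 8: G-W = 10 → K
  i= 9: D-R = 12 → M
  i=10: E-Z =  5 → F
  i=11: I-E =  4 → E
  i=12: F-V = 10 → K
  i=13: X-L = 12 → M
  shifts repeat with period 4: KMFE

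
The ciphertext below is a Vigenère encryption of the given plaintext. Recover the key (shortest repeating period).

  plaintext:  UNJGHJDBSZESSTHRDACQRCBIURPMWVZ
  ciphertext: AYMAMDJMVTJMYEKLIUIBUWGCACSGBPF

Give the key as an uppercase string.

GLDUFU

  i= 0: A-U =  6 → G
  i= 1: Y-N = 11 → L
  i= 2: M-J =  3 → D
  i= 3: A-G = 20 → U
  i= 4: M-H =  5 → F
  i= 5: D-J = 20 → U
  i= 6: J-D =  6 → G
  i= 7: M-B = 11 → L
  i= 8: V-S =  3 → D
  i= 9: T-Z = 20 → U
  i=10: J-E =  5 → F
  i=11: M-S = 20 → U
  i=12: Y-S =  6 → G
  i=13: E-T = 11 → L
  i=14: K-H =  3 → D
  i=15: L-R = 20 → U
  i=16: I-D =  5 → F
  i=17: U-A = 20 → U
  i=18: I-C =  6 → G
  i=19: B-Q = 11 → L
  i=20: U-R =  3 → D
  i=21: W-C = 20 → U
  i=22: G-B =  5 → F
  i=23: C-I = 20 → U
  i=24: A-U =  6 → G
  i=25: C-R = 11 → L
  i=26: S-P =  3 → D
  i=27: G-M = 20 → U
  i=28: B-W =  5 → F
  i=29: P-V = 20 → U
  i=30: F-Z =  6 → G
  shifts repeat with period 6: GLDUFU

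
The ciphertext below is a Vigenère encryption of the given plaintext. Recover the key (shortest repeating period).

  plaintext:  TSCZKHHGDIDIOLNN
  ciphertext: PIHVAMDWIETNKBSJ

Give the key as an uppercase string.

WQF

  i= 0: P-T = 22 → W
  i= 1: I-S = 16 → Q
  i= 2: H-C =  5 → F
  i= 3: V-Z = 22 → W
  i= 4: A-K = 16 → Q
  i= 5: M-H =  5 → F
  i= 6: D-H = 22 → W
  i= 7: W-G = 16 → Q
  i= 8: I-D =  5 → F
  i= 9: E-I = 22 → W
  i=10: T-D = 16 → Q
  i=11: N-I =  5 → F
  i=12: K-O = 22 → W
  i=13: B-L = 16 → Q
  i=14: S-N =  5 → F
  i=15: J-N = 22 → W
  shifts repeat with period 3: WQF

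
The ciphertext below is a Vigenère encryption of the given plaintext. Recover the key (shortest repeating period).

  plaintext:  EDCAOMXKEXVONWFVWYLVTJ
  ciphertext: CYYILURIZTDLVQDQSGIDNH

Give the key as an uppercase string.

YVWIXIU

  i= 0: C-E = 24 → Y
  i= 1: Y-D = 21 → V
  i= 2: Y-C = 22 → W
  i= 3: I-A =  8 → I
  i= 4: L-O = 23 → X
  i= 5: U-M =  8 → I
  i= 6: R-X = 20 → U
  i= 7: I-K = 24 → Y
  i= 8: Z-E = 21 → V
  i= 9: T-X = 22 → W
  i=10: D-V =  8 → I
  i=11: L-O = 23 → X
  i=12: V-N =  8 → I
  i=13: Q-W = 20 → U
  i=14: D-F = 24 → Y
  i=15: Q-V = 21 → V
  i=16: S-W = 22 → W
  i=17: G-Y =  8 → I
  i=18: I-L = 23 → X
  i=19: D-V =  8 → I
  i=20: N-T = 20 → U
  i=21: H-J = 24 → Y
  shifts repeat with period 7: YVWIXIU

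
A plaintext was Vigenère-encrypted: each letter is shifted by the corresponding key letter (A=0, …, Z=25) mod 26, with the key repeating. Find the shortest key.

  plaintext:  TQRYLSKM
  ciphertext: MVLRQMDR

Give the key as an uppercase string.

  i= 0: M-T = 19 → T
  i= 1: V-Q =  5 → F
  i= 2: L-R = 20 → U
  i= 3: R-Y = 19 → T
  i= 4: Q-L =  5 → F
  i= 5: M-S = 20 → U
  i= 6: D-K = 19 → T
  i= 7: R-M =  5 → F
  shifts repeat with period 3: TFU

TFU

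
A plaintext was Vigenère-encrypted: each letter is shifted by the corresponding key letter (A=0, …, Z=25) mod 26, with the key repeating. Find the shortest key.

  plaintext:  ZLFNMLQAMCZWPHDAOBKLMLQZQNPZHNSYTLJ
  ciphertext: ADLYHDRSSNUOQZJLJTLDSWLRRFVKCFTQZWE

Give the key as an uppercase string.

BSGLVS

  i= 0: A-Z =  1 → B
  i= 1: D-L = 18 → S
  i= 2: L-F =  6 → G
  i= 3: Y-N = 11 → L
  i= 4: H-M = 21 → V
  i= 5: D-L = 18 → S
  i= 6: R-Q =  1 → B
  i= 7: S-A = 18 → S
  i= 8: S-M =  6 → G
  i= 9: N-C = 11 → L
  i=10: U-Z = 21 → V
  i=11: O-W = 18 → S
  i=12: Q-P =  1 → B
  i=13: Z-H = 18 → S
  i=14: J-D =  6 → G
  i=15: L-A = 11 → L
  i=16: J-O = 21 → V
  i=17: T-B = 18 → S
  i=18: L-K =  1 → B
  i=19: D-L = 18 → S
  i=20: S-M =  6 → G
  i=21: W-L = 11 → L
  i=22: L-Q = 21 → V
  i=23: R-Z = 18 → S
  i=24: R-Q =  1 → B
  i=25: F-N = 18 → S
  i=26: V-P =  6 → G
  i=27: K-Z = 11 → L
  i=28: C-H = 21 → V
  i=29: F-N = 18 → S
  i=30: T-S =  1 → B
  i=31: Q-Y = 18 → S
  i=32: Z-T =  6 → G
  i=33: W-L = 11 → L
  i=34: E-J = 21 → V
  shifts repeat with period 6: BSGLVS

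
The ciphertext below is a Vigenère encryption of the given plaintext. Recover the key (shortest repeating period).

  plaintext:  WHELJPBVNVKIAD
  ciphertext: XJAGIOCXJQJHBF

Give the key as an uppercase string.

  i= 0: X-W =  1 → B
  i= 1: J-H =  2 → C
  i= 2: A-E = 22 → W
  i= 3: G-L = 21 → V
  i= 4: I-J = 25 → Z
  i= 5: O-P = 25 → Z
  i= 6: C-B =  1 → B
  i= 7: X-V =  2 → C
  i= 8: J-N = 22 → W
  i= 9: Q-V = 21 → V
  i=10: J-K = 25 → Z
  i=11: H-I = 25 → Z
  i=12: B-A =  1 → B
  i=13: F-D =  2 → C
  shifts repeat with period 6: BCWVZZ

BCWVZZ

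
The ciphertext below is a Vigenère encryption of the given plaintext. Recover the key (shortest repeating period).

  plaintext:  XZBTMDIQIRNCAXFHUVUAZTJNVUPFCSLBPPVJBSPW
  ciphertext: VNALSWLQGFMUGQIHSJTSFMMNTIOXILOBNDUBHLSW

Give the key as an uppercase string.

  i= 0: V-X = 24 → Y
  i= 1: N-Z = 14 → O
  i= 2: A-B = 25 → Z
  i= 3: L-T = 18 → S
  i= 4: S-M =  6 → G
  i= 5: W-D = 19 → T
  i= 6: L-I =  3 → D
  i= 7: Q-Q =  0 → A
  i= 8: G-I = 24 → Y
  i= 9: F-R = 14 → O
  i=10: M-N = 25 → Z
  i=11: U-C = 18 → S
  i=12: G-A =  6 → G
  i=13: Q-X = 19 → T
  i=14: I-F =  3 → D
  i=15: H-H =  0 → A
  i=16: S-U = 24 → Y
  i=17: J-V = 14 → O
  i=18: T-U = 25 → Z
  i=19: S-A = 18 → S
  i=20: F-Z =  6 → G
  i=21: M-T = 19 → T
  i=22: M-J =  3 → D
  i=23: N-N =  0 → A
  i=24: T-V = 24 → Y
  i=25: I-U = 14 → O
  i=26: O-P = 25 → Z
  i=27: X-F = 18 → S
  i=28: I-C =  6 → G
  i=29: L-S = 19 → T
  i=30: O-L =  3 → D
  i=31: B-B =  0 → A
  i=32: N-P = 24 → Y
  i=33: D-P = 14 → O
  i=34: U-V = 25 → Z
  i=35: B-J = 18 → S
  i=36: H-B =  6 → G
  i=37: L-S = 19 → T
  i=38: S-P =  3 → D
  i=39: W-W =  0 → A
  shifts repeat with period 8: YOZSGTDA

YOZSGTDA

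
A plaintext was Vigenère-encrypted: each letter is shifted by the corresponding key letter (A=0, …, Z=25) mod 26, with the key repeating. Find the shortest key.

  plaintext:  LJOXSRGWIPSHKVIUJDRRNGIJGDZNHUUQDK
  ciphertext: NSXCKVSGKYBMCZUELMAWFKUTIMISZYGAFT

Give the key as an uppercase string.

  i= 0: N-L =  2 → C
  i= 1: S-J =  9 → J
  i= 2: X-O =  9 → J
  i= 3: C-X =  5 → F
  i= 4: K-S = 18 → S
  i= 5: V-R =  4 → E
  i= 6: S-G = 12 → M
  i= 7: G-W = 10 → K
  i= 8: K-I =  2 → C
  i= 9: Y-P =  9 → J
  i=10: B-S =  9 → J
  i=11: M-H =  5 → F
  i=12: C-K = 18 → S
  i=13: Z-V =  4 → E
  i=14: U-I = 12 → M
  i=15: E-U = 10 → K
  i=16: L-J =  2 → C
  i=17: M-D =  9 → J
  i=18: A-R =  9 → J
  i=19: W-R =  5 → F
  i=20: F-N = 18 → S
  i=21: K-G =  4 → E
  i=22: U-I = 12 → M
  i=23: T-J = 10 → K
  i=24: I-G =  2 → C
  i=25: M-D =  9 → J
  i=26: I-Z =  9 → J
  i=27: S-N =  5 → F
  i=28: Z-H = 18 → S
  i=29: Y-U =  4 → E
  i=30: G-U = 12 → M
  i=31: A-Q = 10 → K
  i=32: F-D =  2 → C
  i=33: T-K =  9 → J
  shifts repeat with period 8: CJJFSEMK

CJJFSEMK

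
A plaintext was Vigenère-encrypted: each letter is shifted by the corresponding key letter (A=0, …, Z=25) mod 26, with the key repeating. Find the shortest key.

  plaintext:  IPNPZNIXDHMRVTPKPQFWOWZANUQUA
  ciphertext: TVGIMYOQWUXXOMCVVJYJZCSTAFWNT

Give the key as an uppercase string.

LGTTN

  i= 0: T-I = 11 → L
  i= 1: V-P =  6 → G
  i= 2: G-N = 19 → T
  i= 3: I-P = 19 → T
  i= 4: M-Z = 13 → N
  i= 5: Y-N = 11 → L
  i= 6: O-I =  6 → G
  i= 7: Q-X = 19 → T
  i= 8: W-D = 19 → T
  i= 9: U-H = 13 → N
  i=10: X-M = 11 → L
  i=11: X-R =  6 → G
  i=12: O-V = 19 → T
  i=13: M-T = 19 → T
  i=14: C-P = 13 → N
  i=15: V-K = 11 → L
  i=16: V-P =  6 → G
  i=17: J-Q = 19 → T
  i=18: Y-F = 19 → T
  i=19: J-W = 13 → N
  i=20: Z-O = 11 → L
  i=21: C-W =  6 → G
  i=22: S-Z = 19 → T
  i=23: T-A = 19 → T
  i=24: A-N = 13 → N
  i=25: F-U = 11 → L
  i=26: W-Q =  6 → G
  i=27: N-U = 19 → T
  i=28: T-A = 19 → T
  shifts repeat with period 5: LGTTN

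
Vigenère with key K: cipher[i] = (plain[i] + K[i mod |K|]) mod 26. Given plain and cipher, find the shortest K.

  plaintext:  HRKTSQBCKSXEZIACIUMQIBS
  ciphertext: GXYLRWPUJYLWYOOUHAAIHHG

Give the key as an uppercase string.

ZGOS

  i= 0: G-H = 25 → Z
  i= 1: X-R =  6 → G
  i= 2: Y-K = 14 → O
  i= 3: L-T = 18 → S
  i= 4: R-S = 25 → Z
  i= 5: W-Q =  6 → G
  i= 6: P-B = 14 → O
  i= 7: U-C = 18 → S
  i= 8: J-K = 25 → Z
  i= 9: Y-S =  6 → G
  i=10: L-X = 14 → O
  i=11: W-E = 18 → S
  i=12: Y-Z = 25 → Z
  i=13: O-I =  6 → G
  i=14: O-A = 14 → O
  i=15: U-C = 18 → S
  i=16: H-I = 25 → Z
  i=17: A-U =  6 → G
  i=18: A-M = 14 → O
  i=19: I-Q = 18 → S
  i=20: H-I = 25 → Z
  i=21: H-B =  6 → G
  i=22: G-S = 14 → O
  shifts repeat with period 4: ZGOS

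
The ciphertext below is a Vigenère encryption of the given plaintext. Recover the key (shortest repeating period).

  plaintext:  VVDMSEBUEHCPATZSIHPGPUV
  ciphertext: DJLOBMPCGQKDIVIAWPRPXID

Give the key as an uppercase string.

  i= 0: D-V =  8 → I
  i= 1: J-V = 14 → O
  i= 2: L-D =  8 → I
  i= 3: O-M =  2 → C
  i= 4: B-S =  9 → J
  i= 5: M-E =  8 → I
  i= 6: P-B = 14 → O
  i= 7: C-U =  8 → I
  i= 8: G-E =  2 → C
  i= 9: Q-H =  9 → J
  i=10: K-C =  8 → I
  i=11: D-P = 14 → O
  i=12: I-A =  8 → I
  i=13: V-T =  2 → C
  i=14: I-Z =  9 → J
  i=15: A-S =  8 → I
  i=16: W-I = 14 → O
  i=17: P-H =  8 → I
  i=18: R-P =  2 → C
  i=19: P-G =  9 → J
  i=20: X-P =  8 → I
  i=21: I-U = 14 → O
  i=22: D-V =  8 → I
  shifts repeat with period 5: IOICJ

IOICJ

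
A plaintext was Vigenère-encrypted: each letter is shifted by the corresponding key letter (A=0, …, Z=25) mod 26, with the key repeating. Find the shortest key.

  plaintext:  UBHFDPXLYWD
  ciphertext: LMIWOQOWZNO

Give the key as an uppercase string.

  i= 0: L-U = 17 → R
  i= 1: M-B = 11 → L
  i= 2: I-H =  1 → B
  i= 3: W-F = 17 → R
  i= 4: O-D = 11 → L
  i= 5: Q-P =  1 → B
  i= 6: O-X = 17 → R
  i= 7: W-L = 11 → L
  i= 8: Z-Y =  1 → B
  i= 9: N-W = 17 → R
  i=10: O-D = 11 → L
  shifts repeat with period 3: RLB

RLB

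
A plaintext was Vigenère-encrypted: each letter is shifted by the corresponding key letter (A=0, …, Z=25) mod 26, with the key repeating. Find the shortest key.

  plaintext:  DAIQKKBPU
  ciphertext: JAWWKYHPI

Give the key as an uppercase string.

  i= 0: J-D =  6 → G
  i= 1: A-A =  0 → A
  i= 2: W-I = 14 → O
  i= 3: W-Q =  6 → G
  i= 4: K-K =  0 → A
  i= 5: Y-K = 14 → O
  i= 6: H-B =  6 → G
  i= 7: P-P =  0 → A
  i= 8: I-U = 14 → O
  shifts repeat with period 3: GAO

GAO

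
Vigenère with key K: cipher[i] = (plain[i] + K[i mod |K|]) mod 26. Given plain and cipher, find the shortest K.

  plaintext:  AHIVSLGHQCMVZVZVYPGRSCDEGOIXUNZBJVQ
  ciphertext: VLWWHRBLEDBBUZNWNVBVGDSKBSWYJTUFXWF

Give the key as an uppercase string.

VEOBPG

  i= 0: V-A = 21 → V
  i= 1: L-H =  4 → E
  i= 2: W-I = 14 → O
  i= 3: W-V =  1 → B
  i= 4: H-S = 15 → P
  i= 5: R-L =  6 → G
  i= 6: B-G = 21 → V
  i= 7: L-H =  4 → E
  i= 8: E-Q = 14 → O
  i= 9: D-C =  1 → B
  i=10: B-M = 15 → P
  i=11: B-V =  6 → G
  i=12: U-Z = 21 → V
  i=13: Z-V =  4 → E
  i=14: N-Z = 14 → O
  i=15: W-V =  1 → B
  i=16: N-Y = 15 → P
  i=17: V-P =  6 → G
  i=18: B-G = 21 → V
  i=19: V-R =  4 → E
  i=20: G-S = 14 → O
  i=21: D-C =  1 → B
  i=22: S-D = 15 → P
  i=23: K-E =  6 → G
  i=24: B-G = 21 → V
  i=25: S-O =  4 → E
  i=26: W-I = 14 → O
  i=27: Y-X =  1 → B
  i=28: J-U = 15 → P
  i=29: T-N =  6 → G
  i=30: U-Z = 21 → V
  i=31: F-B =  4 → E
  i=32: X-J = 14 → O
  i=33: W-V =  1 → B
  i=34: F-Q = 15 → P
  shifts repeat with period 6: VEOBPG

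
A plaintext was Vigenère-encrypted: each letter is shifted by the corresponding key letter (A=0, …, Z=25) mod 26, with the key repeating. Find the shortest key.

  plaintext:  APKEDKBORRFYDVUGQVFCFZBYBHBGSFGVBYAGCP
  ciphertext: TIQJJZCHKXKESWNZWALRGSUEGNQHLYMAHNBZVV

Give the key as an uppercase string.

  i= 0: T-A = 19 → T
  i= 1: I-P = 19 → T
  i= 2: Q-K =  6 → G
  i= 3: J-E =  5 → F
  i= 4: J-D =  6 → G
  i= 5: Z-K = 15 → P
  i= 6: C-B =  1 → B
  i= 7: H-O = 19 → T
  i= 8: K-R = 19 → T
  i= 9: X-R =  6 → G
  i=10: K-F =  5 → F
  i=11: E-Y =  6 → G
  i=12: S-D = 15 → P
  i=13: W-V =  1 → B
  i=14: N-U = 19 → T
  i=15: Z-G = 19 → T
  i=16: W-Q =  6 → G
  i=17: A-V =  5 → F
  i=18: L-F =  6 → G
  i=19: R-C = 15 → P
  i=20: G-F =  1 → B
  i=21: S-Z = 19 → T
  i=22: U-B = 19 → T
  i=23: E-Y =  6 → G
  i=24: G-B =  5 → F
  i=25: N-H =  6 → G
  i=26: Q-B = 15 → P
  i=27: H-G =  1 → B
  i=28: L-S = 19 → T
  i=29: Y-F = 19 → T
  i=30: M-G =  6 → G
  i=31: A-V =  5 → F
  i=32: H-B =  6 → G
  i=33: N-Y = 15 → P
  i=34: B-A =  1 → B
  i=35: Z-G = 19 → T
  i=36: V-C = 19 → T
  i=37: V-P =  6 → G
  shifts repeat with period 7: TTGFGPB

TTGFGPB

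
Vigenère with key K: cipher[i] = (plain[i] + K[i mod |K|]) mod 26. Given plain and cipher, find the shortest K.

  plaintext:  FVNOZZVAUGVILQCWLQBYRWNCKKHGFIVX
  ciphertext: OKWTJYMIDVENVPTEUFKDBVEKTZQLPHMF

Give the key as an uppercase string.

  i= 0: O-F =  9 → J
  i= 1: K-V = 15 → P
  i= 2: W-N =  9 → J
  i= 3: T-O =  5 → F
  i= 4: J-Z = 10 → K
  i= 5: Y-Z = 25 → Z
  i= 6: M-V = 17 → R
  i= 7: I-A =  8 → I
  i= 8: D-U =  9 → J
  i= 9: V-G = 15 → P
  i=10: E-V =  9 → J
  i=11: N-I =  5 → F
  i=12: V-L = 10 → K
  i=13: P-Q = 25 → Z
  i=14: T-C = 17 → R
  i=15: E-W =  8 → I
  i=16: U-L =  9 → J
  i=17: F-Q = 15 → P
  i=18: K-B =  9 → J
  i=19: D-Y =  5 → F
  i=20: B-R = 10 → K
  i=21: V-W = 25 → Z
  i=22: E-N = 17 → R
  i=23: K-C =  8 → I
  i=24: T-K =  9 → J
  i=25: Z-K = 15 → P
  i=26: Q-H =  9 → J
  i=27: L-G =  5 → F
  i=28: P-F = 10 → K
  i=29: H-I = 25 → Z
  i=30: M-V = 17 → R
  i=31: F-X =  8 → I
  shifts repeat with period 8: JPJFKZRI

JPJFKZRI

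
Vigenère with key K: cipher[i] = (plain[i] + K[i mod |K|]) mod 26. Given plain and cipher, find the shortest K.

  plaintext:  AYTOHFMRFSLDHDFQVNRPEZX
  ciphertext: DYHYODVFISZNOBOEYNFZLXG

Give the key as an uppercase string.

DAOKHYJO

  i= 0: D-A =  3 → D
  i= 1: Y-Y =  0 → A
  i= 2: H-T = 14 → O
  i= 3: Y-O = 10 → K
  i= 4: O-H =  7 → H
  i= 5: D-F = 24 → Y
  i= 6: V-M =  9 → J
  i= 7: F-R = 14 → O
  i= 8: I-F =  3 → D
  i= 9: S-S =  0 → A
  i=10: Z-L = 14 → O
  i=11: N-D = 10 → K
  i=12: O-H =  7 → H
  i=13: B-D = 24 → Y
  i=14: O-F =  9 → J
  i=15: E-Q = 14 → O
  i=16: Y-V =  3 → D
  i=17: N-N =  0 → A
  i=18: F-R = 14 → O
  i=19: Z-P = 10 → K
  i=20: L-E =  7 → H
  i=21: X-Z = 24 → Y
  i=22: G-X =  9 → J
  shifts repeat with period 8: DAOKHYJO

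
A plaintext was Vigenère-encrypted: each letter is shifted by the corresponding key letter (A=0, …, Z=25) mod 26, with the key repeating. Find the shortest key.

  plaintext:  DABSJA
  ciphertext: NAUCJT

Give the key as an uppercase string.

KAT

  i= 0: N-D = 10 → K
  i= 1: A-A =  0 → A
  i= 2: U-B = 19 → T
  i= 3: C-S = 10 → K
  i= 4: J-J =  0 → A
  i= 5: T-A = 19 → T
  shifts repeat with period 3: KAT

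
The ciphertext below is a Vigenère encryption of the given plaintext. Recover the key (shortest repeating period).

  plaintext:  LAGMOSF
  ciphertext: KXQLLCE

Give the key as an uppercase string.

  i= 0: K-L = 25 → Z
  i= 1: X-A = 23 → X
  i= 2: Q-G = 10 → K
  i= 3: L-M = 25 → Z
  i= 4: L-O = 23 → X
  i= 5: C-S = 10 → K
  i= 6: E-F = 25 → Z
  shifts repeat with period 3: ZXK

ZXK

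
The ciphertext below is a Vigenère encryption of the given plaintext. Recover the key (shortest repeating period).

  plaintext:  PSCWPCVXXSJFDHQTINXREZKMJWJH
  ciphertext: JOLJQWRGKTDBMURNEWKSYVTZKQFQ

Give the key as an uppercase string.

  i= 0: J-P = 20 → U
  i= 1: O-S = 22 → W
  i= 2: L-C =  9 → J
  i= 3: J-W = 13 → N
  i= 4: Q-P =  1 → B
  i= 5: W-C = 20 → U
  i= 6: R-V = 22 → W
  i= 7: G-X =  9 → J
  i= 8: K-X = 13 → N
  i= 9: T-S =  1 → B
  i=10: D-J = 20 → U
  i=11: B-F = 22 → W
  i=12: M-D =  9 → J
  i=13: U-H = 13 → N
  i=14: R-Q =  1 → B
  i=15: N-T = 20 → U
  i=16: E-I = 22 → W
  i=17: W-N =  9 → J
  i=18: K-X = 13 → N
  i=19: S-R =  1 → B
  i=20: Y-E = 20 → U
  i=21: V-Z = 22 → W
  i=22: T-K =  9 → J
  i=23: Z-M = 13 → N
  i=24: K-J =  1 → B
  i=25: Q-W = 20 → U
  i=26: F-J = 22 → W
  i=27: Q-H =  9 → J
  shifts repeat with period 5: UWJNB

UWJNB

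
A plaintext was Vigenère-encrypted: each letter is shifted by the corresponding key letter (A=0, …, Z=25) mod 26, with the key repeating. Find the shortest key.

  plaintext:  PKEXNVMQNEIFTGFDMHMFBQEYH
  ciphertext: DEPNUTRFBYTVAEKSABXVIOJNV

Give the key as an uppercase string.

  i= 0: D-P = 14 → O
  i= 1: E-K = 20 → U
  i= 2: P-E = 11 → L
  i= 3: N-X = 16 → Q
  i= 4: U-N =  7 → H
  i= 5: T-V = 24 → Y
  i= 6: R-M =  5 → F
  i= 7: F-Q = 15 → P
  i= 8: B-N = 14 → O
  i= 9: Y-E = 20 → U
  i=10: T-I = 11 → L
  i=11: V-F = 16 → Q
  i=12: A-T =  7 → H
  i=13: E-G = 24 → Y
  i=14: K-F =  5 → F
  i=15: S-D = 15 → P
  i=16: A-M = 14 → O
  i=17: B-H = 20 → U
  i=18: X-M = 11 → L
  i=19: V-F = 16 → Q
  i=20: I-B =  7 → H
  i=21: O-Q = 24 → Y
  i=22: J-E =  5 → F
  i=23: N-Y = 15 → P
  i=24: V-H = 14 → O
  shifts repeat with period 8: OULQHYFP

OULQHYFP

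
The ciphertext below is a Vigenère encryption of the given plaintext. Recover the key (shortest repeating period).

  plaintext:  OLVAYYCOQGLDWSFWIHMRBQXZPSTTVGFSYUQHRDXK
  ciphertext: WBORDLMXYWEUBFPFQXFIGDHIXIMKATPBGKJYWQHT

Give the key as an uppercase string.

IQTRFNKJ

  i= 0: W-O =  8 → I
  i= 1: B-L = 16 → Q
  i= 2: O-V = 19 → T
  i= 3: R-A = 17 → R
  i= 4: D-Y =  5 → F
  i= 5: L-Y = 13 → N
  i= 6: M-C = 10 → K
  i= 7: X-O =  9 → J
  i= 8: Y-Q =  8 → I
  i= 9: W-G = 16 → Q
  i=10: E-L = 19 → T
  i=11: U-D = 17 → R
  i=12: B-W =  5 → F
  i=13: F-S = 13 → N
  i=14: P-F = 10 → K
  i=15: F-W =  9 → J
  i=16: Q-I =  8 → I
  i=17: X-H = 16 → Q
  i=18: F-M = 19 → T
  i=19: I-R = 17 → R
  i=20: G-B =  5 → F
  i=21: D-Q = 13 → N
  i=22: H-X = 10 → K
  i=23: I-Z =  9 → J
  i=24: X-P =  8 → I
  i=25: I-S = 16 → Q
  i=26: M-T = 19 → T
  i=27: K-T = 17 → R
  i=28: A-V =  5 → F
  i=29: T-G = 13 → N
  i=30: P-F = 10 → K
  i=31: B-S =  9 → J
  i=32: G-Y =  8 → I
  i=33: K-U = 16 → Q
  i=34: J-Q = 19 → T
  i=35: Y-H = 17 → R
  i=36: W-R =  5 → F
  i=37: Q-D = 13 → N
  i=38: H-X = 10 → K
  i=39: T-K =  9 → J
  shifts repeat with period 8: IQTRFNKJ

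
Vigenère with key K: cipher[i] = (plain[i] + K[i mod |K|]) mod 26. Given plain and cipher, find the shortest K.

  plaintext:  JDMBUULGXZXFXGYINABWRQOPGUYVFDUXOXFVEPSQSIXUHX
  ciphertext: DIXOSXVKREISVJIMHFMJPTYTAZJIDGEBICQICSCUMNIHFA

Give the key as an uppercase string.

UFLNYDKE

  i= 0: D-J = 20 → U
  i= 1: I-D =  5 → F
  i= 2: X-M = 11 → L
  i= 3: O-B = 13 → N
  i= 4: S-U = 24 → Y
  i= 5: X-U =  3 → D
  i= 6: V-L = 10 → K
  i= 7: K-G =  4 → E
  i= 8: R-X = 20 → U
  i= 9: E-Z =  5 → F
  i=10: I-X = 11 → L
  i=11: S-F = 13 → N
  i=12: V-X = 24 → Y
  i=13: J-G =  3 → D
  i=14: I-Y = 10 → K
  i=15: M-I =  4 → E
  i=16: H-N = 20 → U
  i=17: F-A =  5 → F
  i=18: M-B = 11 → L
  i=19: J-W = 13 → N
  i=20: P-R = 24 → Y
  i=21: T-Q =  3 → D
  i=22: Y-O = 10 → K
  i=23: T-P =  4 → E
  i=24: A-G = 20 → U
  i=25: Z-U =  5 → F
  i=26: J-Y = 11 → L
  i=27: I-V = 13 → N
  i=28: D-F = 24 → Y
  i=29: G-D =  3 → D
  i=30: E-U = 10 → K
  i=31: B-X =  4 → E
  i=32: I-O = 20 → U
  i=33: C-X =  5 → F
  i=34: Q-F = 11 → L
  i=35: I-V = 13 → N
  i=36: C-E = 24 → Y
  i=37: S-P =  3 → D
  i=38: C-S = 10 → K
  i=39: U-Q =  4 → E
  i=40: M-S = 20 → U
  i=41: N-I =  5 → F
  i=42: I-X = 11 → L
  i=43: H-U = 13 → N
  i=44: F-H = 24 → Y
  i=45: A-X =  3 → D
  shifts repeat with period 8: UFLNYDKE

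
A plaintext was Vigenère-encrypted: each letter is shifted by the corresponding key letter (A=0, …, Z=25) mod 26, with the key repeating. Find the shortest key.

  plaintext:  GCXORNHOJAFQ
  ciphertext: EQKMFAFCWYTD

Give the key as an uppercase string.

YON

  i= 0: E-G = 24 → Y
  i= 1: Q-C = 14 → O
  i= 2: K-X = 13 → N
  i= 3: M-O = 24 → Y
  i= 4: F-R = 14 → O
  i= 5: A-N = 13 → N
  i= 6: F-H = 24 → Y
  i= 7: C-O = 14 → O
  i= 8: W-J = 13 → N
  i= 9: Y-A = 24 → Y
  i=10: T-F = 14 → O
  i=11: D-Q = 13 → N
  shifts repeat with period 3: YON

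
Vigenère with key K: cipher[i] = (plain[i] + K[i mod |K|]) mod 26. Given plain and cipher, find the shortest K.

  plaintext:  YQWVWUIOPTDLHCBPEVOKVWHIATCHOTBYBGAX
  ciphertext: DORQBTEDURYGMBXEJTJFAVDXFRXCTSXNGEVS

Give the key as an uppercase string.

FYVVFZWP

  i= 0: D-Y =  5 → F
  i= 1: O-Q = 24 → Y
  i= 2: R-W = 21 → V
  i= 3: Q-V = 21 → V
  i= 4: B-W =  5 → F
  i= 5: T-U = 25 → Z
  i= 6: E-I = 22 → W
  i= 7: D-O = 15 → P
  i= 8: U-P =  5 → F
  i= 9: R-T = 24 → Y
  i=10: Y-D = 21 → V
  i=11: G-L = 21 → V
  i=12: M-H =  5 → F
  i=13: B-C = 25 → Z
  i=14: X-B = 22 → W
  i=15: E-P = 15 → P
  i=16: J-E =  5 → F
  i=17: T-V = 24 → Y
  i=18: J-O = 21 → V
  i=19: F-K = 21 → V
  i=20: A-V =  5 → F
  i=21: V-W = 25 → Z
  i=22: D-H = 22 → W
  i=23: X-I = 15 → P
  i=24: F-A =  5 → F
  i=25: R-T = 24 → Y
  i=26: X-C = 21 → V
  i=27: C-H = 21 → V
  i=28: T-O =  5 → F
  i=29: S-T = 25 → Z
  i=30: X-B = 22 → W
  i=31: N-Y = 15 → P
  i=32: G-B =  5 → F
  i=33: E-G = 24 → Y
  i=34: V-A = 21 → V
  i=35: S-X = 21 → V
  shifts repeat with period 8: FYVVFZWP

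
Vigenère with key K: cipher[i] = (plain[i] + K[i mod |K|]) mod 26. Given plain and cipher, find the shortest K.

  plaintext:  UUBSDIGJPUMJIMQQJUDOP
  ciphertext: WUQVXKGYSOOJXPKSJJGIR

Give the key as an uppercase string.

CAPDU

  i= 0: W-U =  2 → C
  i= 1: U-U =  0 → A
  i= 2: Q-B = 15 → P
  i= 3: V-S =  3 → D
  i= 4: X-D = 20 → U
  i= 5: K-I =  2 → C
  i= 6: G-G =  0 → A
  i= 7: Y-J = 15 → P
  i= 8: S-P =  3 → D
  i= 9: O-U = 20 → U
  i=10: O-M =  2 → C
  i=11: J-J =  0 → A
  i=12: X-I = 15 → P
  i=13: P-M =  3 → D
  i=14: K-Q = 20 → U
  i=15: S-Q =  2 → C
  i=16: J-J =  0 → A
  i=17: J-U = 15 → P
  i=18: G-D =  3 → D
  i=19: I-O = 20 → U
  i=20: R-P =  2 → C
  shifts repeat with period 5: CAPDU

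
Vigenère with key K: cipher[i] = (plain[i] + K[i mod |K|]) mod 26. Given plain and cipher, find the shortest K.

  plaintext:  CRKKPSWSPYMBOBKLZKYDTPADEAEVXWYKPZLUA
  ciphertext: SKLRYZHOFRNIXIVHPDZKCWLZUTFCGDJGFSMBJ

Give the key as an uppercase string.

  i= 0: S-C = 16 → Q
  i= 1: K-R = 19 → T
  i= 2: L-K =  1 → B
  i= 3: R-K =  7 → H
  i= 4: Y-P =  9 → J
  i= 5: Z-S =  7 → H
  i= 6: H-W = 11 → L
  i= 7: O-S = 22 → W
  i= 8: F-P = 16 → Q
  i= 9: R-Y = 19 → T
  i=10: N-M =  1 → B
  i=11: I-B =  7 → H
  i=12: X-O =  9 → J
  i=13: I-B =  7 → H
  i=14: V-K = 11 → L
  i=15: H-L = 22 → W
  i=16: P-Z = 16 → Q
  i=17: D-K = 19 → T
  i=18: Z-Y =  1 → B
  i=19: K-D =  7 → H
  i=20: C-T =  9 → J
  i=21: W-P =  7 → H
  i=22: L-A = 11 → L
  i=23: Z-D = 22 → W
  i=24: U-E = 16 → Q
  i=25: T-A = 19 → T
  i=26: F-E =  1 → B
  i=27: C-V =  7 → H
  i=28: G-X =  9 → J
  i=29: D-W =  7 → H
  i=30: J-Y = 11 → L
  i=31: G-K = 22 → W
  i=32: F-P = 16 → Q
  i=33: S-Z = 19 → T
  i=34: M-L =  1 → B
  i=35: B-U =  7 → H
  i=36: J-A =  9 → J
  shifts repeat with period 8: QTBHJHLW

QTBHJHLW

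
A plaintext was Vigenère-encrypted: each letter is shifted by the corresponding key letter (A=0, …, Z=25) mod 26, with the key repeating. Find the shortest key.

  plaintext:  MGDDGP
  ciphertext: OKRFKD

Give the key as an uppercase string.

  i= 0: O-M =  2 → C
  i= 1: K-G =  4 → E
  i= 2: R-D = 14 → O
  i= 3: F-D =  2 → C
  i= 4: K-G =  4 → E
  i= 5: D-P = 14 → O
  shifts repeat with period 3: CEO

CEO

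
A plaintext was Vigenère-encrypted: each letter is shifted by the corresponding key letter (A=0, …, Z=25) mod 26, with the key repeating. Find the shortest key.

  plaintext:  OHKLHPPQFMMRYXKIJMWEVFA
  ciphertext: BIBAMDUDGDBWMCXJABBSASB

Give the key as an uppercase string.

  i= 0: B-O = 13 → N
  i= 1: I-H =  1 → B
  i= 2: B-K = 17 → R
  i= 3: A-L = 15 → P
  i= 4: M-H =  5 → F
  i= 5: D-P = 14 → O
  i= 6: U-P =  5 → F
  i= 7: D-Q = 13 → N
  i= 8: G-F =  1 → B
  i= 9: D-M = 17 → R
  i=10: B-M = 15 → P
  i=11: W-R =  5 → F
  i=12: M-Y = 14 → O
  i=13: C-X =  5 → F
  i=14: X-K = 13 → N
  i=15: J-I =  1 → B
  i=16: A-J = 17 → R
  i=17: B-M = 15 → P
  i=18: B-W =  5 → F
  i=19: S-E = 14 → O
  i=20: A-V =  5 → F
  i=21: S-F = 13 → N
  i=22: B-A =  1 → B
  shifts repeat with period 7: NBRPFOF

NBRPFOF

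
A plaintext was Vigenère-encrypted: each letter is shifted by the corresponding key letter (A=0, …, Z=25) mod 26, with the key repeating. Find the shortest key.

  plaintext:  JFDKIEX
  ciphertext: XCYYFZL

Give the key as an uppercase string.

  i= 0: X-J = 14 → O
  i= 1: C-F = 23 → X
  i= 2: Y-D = 21 → V
  i= 3: Y-K = 14 → O
  i= 4: F-I = 23 → X
  i= 5: Z-E = 21 → V
  i= 6: L-X = 14 → O
  shifts repeat with period 3: OXV

OXV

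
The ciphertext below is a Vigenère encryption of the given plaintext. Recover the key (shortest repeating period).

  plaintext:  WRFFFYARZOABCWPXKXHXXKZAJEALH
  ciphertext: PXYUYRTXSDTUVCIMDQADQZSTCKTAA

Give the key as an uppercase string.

TGTPTT

  i= 0: P-W = 19 → T
  i= 1: X-R =  6 → G
  i= 2: Y-F = 19 → T
  i= 3: U-F = 15 → P
  i= 4: Y-F = 19 → T
  i= 5: R-Y = 19 → T
  i= 6: T-A = 19 → T
  i= 7: X-R =  6 → G
  i= 8: S-Z = 19 → T
  i= 9: D-O = 15 → P
  i=10: T-A = 19 → T
  i=11: U-B = 19 → T
  i=12: V-C = 19 → T
  i=13: C-W =  6 → G
  i=14: I-P = 19 → T
  i=15: M-X = 15 → P
  i=16: D-K = 19 → T
  i=17: Q-X = 19 → T
  i=18: A-H = 19 → T
  i=19: D-X =  6 → G
  i=20: Q-X = 19 → T
  i=21: Z-K = 15 → P
  i=22: S-Z = 19 → T
  i=23: T-A = 19 → T
  i=24: C-J = 19 → T
  i=25: K-E =  6 → G
  i=26: T-A = 19 → T
  i=27: A-L = 15 → P
  i=28: A-H = 19 → T
  shifts repeat with period 6: TGTPTT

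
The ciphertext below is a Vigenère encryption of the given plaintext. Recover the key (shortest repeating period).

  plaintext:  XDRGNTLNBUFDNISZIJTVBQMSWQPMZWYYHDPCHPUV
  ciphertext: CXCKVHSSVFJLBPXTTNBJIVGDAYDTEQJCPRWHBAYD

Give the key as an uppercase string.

  i= 0: C-X =  5 → F
  i= 1: X-D = 20 → U
  i= 2: C-R = 11 → L
  i= 3: K-G =  4 → E
  i= 4: V-N =  8 → I
  i= 5: H-T = 14 → O
  i= 6: S-L =  7 → H
  i= 7: S-N =  5 → F
  i= 8: V-B = 20 → U
  i= 9: F-U = 11 → L
  i=10: J-F =  4 → E
  i=11: L-D =  8 → I
  i=12: B-N = 14 → O
  i=13: P-I =  7 → H
  i=14: X-S =  5 → F
  i=15: T-Z = 20 → U
  i=16: T-I = 11 → L
  i=17: N-J =  4 → E
  i=18: B-T =  8 → I
  i=19: J-V = 14 → O
  i=20: I-B =  7 → H
  i=21: V-Q =  5 → F
  i=22: G-M = 20 → U
  i=23: D-S = 11 → L
  i=24: A-W =  4 → E
  i=25: Y-Q =  8 → I
  i=26: D-P = 14 → O
  i=27: T-M =  7 → H
  i=28: E-Z =  5 → F
  i=29: Q-W = 20 → U
  i=30: J-Y = 11 → L
  i=31: C-Y =  4 → E
  i=32: P-H =  8 → I
  i=33: R-D = 14 → O
  i=34: W-P =  7 → H
  i=35: H-C =  5 → F
  i=36: B-H = 20 → U
  i=37: A-P = 11 → L
  i=38: Y-U =  4 → E
  i=39: D-V =  8 → I
  shifts repeat with period 7: FULEIOH

FULEIOH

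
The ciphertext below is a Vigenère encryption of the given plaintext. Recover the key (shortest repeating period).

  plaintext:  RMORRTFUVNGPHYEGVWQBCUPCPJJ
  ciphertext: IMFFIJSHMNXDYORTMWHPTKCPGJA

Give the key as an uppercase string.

RARORQNN

  i= 0: I-R = 17 → R
  i= 1: M-M =  0 → A
  i= 2: F-O = 17 → R
  i= 3: F-R = 14 → O
  i= 4: I-R = 17 → R
  i= 5: J-T = 16 → Q
  i= 6: S-F = 13 → N
  i= 7: H-U = 13 → N
  i= 8: M-V = 17 → R
  i= 9: N-N =  0 → A
  i=10: X-G = 17 → R
  i=11: D-P = 14 → O
  i=12: Y-H = 17 → R
  i=13: O-Y = 16 → Q
  i=14: R-E = 13 → N
  i=15: T-G = 13 → N
  i=16: M-V = 17 → R
  i=17: W-W =  0 → A
  i=18: H-Q = 17 → R
  i=19: P-B = 14 → O
  i=20: T-C = 17 → R
  i=21: K-U = 16 → Q
  i=22: C-P = 13 → N
  i=23: P-C = 13 → N
  i=24: G-P = 17 → R
  i=25: J-J =  0 → A
  i=26: A-J = 17 → R
  shifts repeat with period 8: RARORQNN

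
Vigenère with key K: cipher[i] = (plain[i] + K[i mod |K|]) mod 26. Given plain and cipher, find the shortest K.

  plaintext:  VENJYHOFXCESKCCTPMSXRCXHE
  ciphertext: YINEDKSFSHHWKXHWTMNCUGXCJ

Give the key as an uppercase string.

DEAVF

  i= 0: Y-V =  3 → D
  i= 1: I-E =  4 → E
  i= 2: N-N =  0 → A
  i= 3: E-J = 21 → V
  i= 4: D-Y =  5 → F
  i= 5: K-H =  3 → D
  i= 6: S-O =  4 → E
  i= 7: F-F =  0 → A
  i= 8: S-X = 21 → V
  i= 9: H-C =  5 → F
  i=10: H-E =  3 → D
  i=11: W-S =  4 → E
  i=12: K-K =  0 → A
  i=13: X-C = 21 → V
  i=14: H-C =  5 → F
  i=15: W-T =  3 → D
  i=16: T-P =  4 → E
  i=17: M-M =  0 → A
  i=18: N-S = 21 → V
  i=19: C-X =  5 → F
  i=20: U-R =  3 → D
  i=21: G-C =  4 → E
  i=22: X-X =  0 → A
  i=23: C-H = 21 → V
  i=24: J-E =  5 → F
  shifts repeat with period 5: DEAVF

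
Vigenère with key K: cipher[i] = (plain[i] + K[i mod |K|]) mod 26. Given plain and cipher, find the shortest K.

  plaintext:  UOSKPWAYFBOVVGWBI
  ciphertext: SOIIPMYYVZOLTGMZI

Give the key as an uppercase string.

  i= 0: S-U = 24 → Y
  i= 1: O-O =  0 → A
  i= 2: I-S = 16 → Q
  i= 3: I-K = 24 → Y
  i= 4: P-P =  0 → A
  i= 5: M-W = 16 → Q
  i= 6: Y-A = 24 → Y
  i= 7: Y-Y =  0 → A
  i= 8: V-F = 16 → Q
  i= 9: Z-B = 24 → Y
  i=10: O-O =  0 → A
  i=11: L-V = 16 → Q
  i=12: T-V = 24 → Y
  i=13: G-G =  0 → A
  i=14: M-W = 16 → Q
  i=15: Z-B = 24 → Y
  i=16: I-I =  0 → A
  shifts repeat with period 3: YAQ

YAQ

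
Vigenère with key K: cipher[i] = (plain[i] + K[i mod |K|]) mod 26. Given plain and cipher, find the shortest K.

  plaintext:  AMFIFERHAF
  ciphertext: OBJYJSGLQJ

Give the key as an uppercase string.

OPEQE

  i= 0: O-A = 14 → O
  i= 1: B-M = 15 → P
  i= 2: J-F =  4 → E
  i= 3: Y-I = 16 → Q
  i= 4: J-F =  4 → E
  i= 5: S-E = 14 → O
  i= 6: G-R = 15 → P
  i= 7: L-H =  4 → E
  i= 8: Q-A = 16 → Q
  i= 9: J-F =  4 → E
  shifts repeat with period 5: OPEQE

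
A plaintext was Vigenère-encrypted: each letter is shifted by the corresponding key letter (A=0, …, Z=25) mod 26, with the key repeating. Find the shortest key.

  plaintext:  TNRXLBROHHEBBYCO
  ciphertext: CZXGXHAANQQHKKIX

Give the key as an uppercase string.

JMG

  i= 0: C-T =  9 → J
  i= 1: Z-N = 12 → M
  i= 2: X-R =  6 → G
  i= 3: G-X =  9 → J
  i= 4: X-L = 12 → M
  i= 5: H-B =  6 → G
  i= 6: A-R =  9 → J
  i= 7: A-O = 12 → M
  i= 8: N-H =  6 → G
  i= 9: Q-H =  9 → J
  i=10: Q-E = 12 → M
  i=11: H-B =  6 → G
  i=12: K-B =  9 → J
  i=13: K-Y = 12 → M
  i=14: I-C =  6 → G
  i=15: X-O =  9 → J
  shifts repeat with period 3: JMG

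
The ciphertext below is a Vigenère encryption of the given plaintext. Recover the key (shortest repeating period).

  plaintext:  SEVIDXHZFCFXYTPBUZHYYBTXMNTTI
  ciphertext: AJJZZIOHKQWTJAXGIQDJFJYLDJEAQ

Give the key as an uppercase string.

  i= 0: A-S =  8 → I
  i= 1: J-E =  5 → F
  i= 2: J-V = 14 → O
  i= 3: Z-I = 17 → R
  i= 4: Z-D = 22 → W
  i= 5: I-X = 11 → L
  i= 6: O-H =  7 → H
  i= 7: H-Z =  8 → I
  i= 8: K-F =  5 → F
  i= 9: Q-C = 14 → O
  i=10: W-F = 17 → R
  i=11: T-X = 22 → W
  i=12: J-Y = 11 → L
  i=13: A-T =  7 → H
  i=14: X-P =  8 → I
  i=15: G-B =  5 → F
  i=16: I-U = 14 → O
  i=17: Q-Z = 17 → R
  i=18: D-H = 22 → W
  i=19: J-Y = 11 → L
  i=20: F-Y =  7 → H
  i=21: J-B =  8 → I
  i=22: Y-T =  5 → F
  i=23: L-X = 14 → O
  i=24: D-M = 17 → R
  i=25: J-N = 22 → W
  i=26: E-T = 11 → L
  i=27: A-T =  7 → H
  i=28: Q-I =  8 → I
  shifts repeat with period 7: IFORWLH

IFORWLH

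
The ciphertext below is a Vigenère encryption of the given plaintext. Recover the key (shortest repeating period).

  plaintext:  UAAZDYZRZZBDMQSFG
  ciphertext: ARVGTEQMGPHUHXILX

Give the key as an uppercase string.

  i= 0: A-U =  6 → G
  i= 1: R-A = 17 → R
  i= 2: V-A = 21 → V
  i= 3: G-Z =  7 → H
  i= 4: T-D = 16 → Q
  i= 5: E-Y =  6 → G
  i= 6: Q-Z = 17 → R
  i= 7: M-R = 21 → V
  i= 8: G-Z =  7 → H
  i= 9: P-Z = 16 → Q
  i=10: H-B =  6 → G
  i=11: U-D = 17 → R
  i=12: H-M = 21 → V
  i=13: X-Q =  7 → H
  i=14: I-S = 16 → Q
  i=15: L-F =  6 → G
  i=16: X-G = 17 → R
  shifts repeat with period 5: GRVHQ

GRVHQ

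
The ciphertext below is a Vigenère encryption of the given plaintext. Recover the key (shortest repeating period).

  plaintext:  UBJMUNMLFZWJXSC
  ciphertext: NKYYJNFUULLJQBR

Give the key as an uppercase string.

  i= 0: N-U = 19 → T
  i= 1: K-B =  9 → J
  i= 2: Y-J = 15 → P
  i= 3: Y-M = 12 → M
  i= 4: J-U = 15 → P
  i= 5: N-N =  0 → A
  i= 6: F-M = 19 → T
  i= 7: U-L =  9 → J
  i= 8: U-F = 15 → P
  i= 9: L-Z = 12 → M
  i=10: L-W = 15 → P
  i=11: J-J =  0 → A
  i=12: Q-X = 19 → T
  i=13: B-S =  9 → J
  i=14: R-C = 15 → P
  shifts repeat with period 6: TJPMPA

TJPMPA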